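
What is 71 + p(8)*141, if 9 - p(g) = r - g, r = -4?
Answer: 3032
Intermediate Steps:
p(g) = 13 + g (p(g) = 9 - (-4 - g) = 9 + (4 + g) = 13 + g)
71 + p(8)*141 = 71 + (13 + 8)*141 = 71 + 21*141 = 71 + 2961 = 3032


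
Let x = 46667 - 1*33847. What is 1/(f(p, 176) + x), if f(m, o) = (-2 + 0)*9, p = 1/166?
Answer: 1/12802 ≈ 7.8113e-5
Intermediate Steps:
p = 1/166 ≈ 0.0060241
f(m, o) = -18 (f(m, o) = -2*9 = -18)
x = 12820 (x = 46667 - 33847 = 12820)
1/(f(p, 176) + x) = 1/(-18 + 12820) = 1/12802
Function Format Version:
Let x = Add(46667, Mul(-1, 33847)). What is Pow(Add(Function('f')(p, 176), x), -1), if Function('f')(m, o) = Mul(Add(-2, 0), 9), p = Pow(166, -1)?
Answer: Rational(1, 12802) ≈ 7.8113e-5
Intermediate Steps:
p = Rational(1, 166) ≈ 0.0060241
Function('f')(m, o) = -18 (Function('f')(m, o) = Mul(-2, 9) = -18)
x = 12820 (x = Add(46667, -33847) = 12820)
Pow(Add(Function('f')(p, 176), x), -1) = Pow(Add(-18, 12820), -1) = Pow(12802, -1) = Rational(1, 12802)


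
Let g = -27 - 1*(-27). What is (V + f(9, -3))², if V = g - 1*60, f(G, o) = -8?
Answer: 4624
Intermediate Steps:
g = 0 (g = -27 + 27 = 0)
V = -60 (V = 0 - 1*60 = 0 - 60 = -60)
(V + f(9, -3))² = (-60 - 8)² = (-68)² = 4624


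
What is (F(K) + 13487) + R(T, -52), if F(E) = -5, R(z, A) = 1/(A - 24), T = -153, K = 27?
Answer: 1024631/76 ≈ 13482.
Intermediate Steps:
R(z, A) = 1/(-24 + A)
(F(K) + 13487) + R(T, -52) = (-5 + 13487) + 1/(-24 - 52) = 13482 + 1/(-76) = 13482 - 1/76 = 1024631/76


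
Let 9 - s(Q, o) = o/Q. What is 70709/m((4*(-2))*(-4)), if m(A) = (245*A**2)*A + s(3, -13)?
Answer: 212127/24084520 ≈ 0.0088076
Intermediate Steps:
s(Q, o) = 9 - o/Q
m(A) = 40/3 + 245*A**3 (m(A) = (245*A**2)*A + (9 - 1*(-13)/3) = 245*A**3 + (9 - 1*(-13)*1/3) = 245*A**3 + (9 + 13/3) = 245*A**3 + 40/3 = 40/3 + 245*A**3)
70709/m((4*(-2))*(-4)) = 70709/(40/3 + 245*((4*(-2))*(-4))**3) = 70709/(40/3 + 245*(-8*(-4))**3) = 70709/(40/3 + 245*32**3) = 70709/(40/3 + 245*32768) = 70709/(40/3 + 8028160) = 70709/(24084520/3) = 70709*(3/24084520) = 212127/24084520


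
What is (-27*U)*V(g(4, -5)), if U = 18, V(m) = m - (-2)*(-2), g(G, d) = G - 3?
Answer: 1458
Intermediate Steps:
g(G, d) = -3 + G
V(m) = -4 + m (V(m) = m - 1*4 = m - 4 = -4 + m)
(-27*U)*V(g(4, -5)) = (-27*18)*(-4 + (-3 + 4)) = -486*(-4 + 1) = -486*(-3) = 1458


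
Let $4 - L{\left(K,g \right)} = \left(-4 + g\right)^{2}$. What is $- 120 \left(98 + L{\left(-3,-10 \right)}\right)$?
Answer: $11280$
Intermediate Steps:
$L{\left(K,g \right)} = 4 - \left(-4 + g\right)^{2}$
$- 120 \left(98 + L{\left(-3,-10 \right)}\right) = - 120 \left(98 + \left(4 - \left(-4 - 10\right)^{2}\right)\right) = - 120 \left(98 + \left(4 - \left(-14\right)^{2}\right)\right) = - 120 \left(98 + \left(4 - 196\right)\right) = - 120 \left(98 - 192\right) = \left(-120\right) \left(-94\right) = 11280$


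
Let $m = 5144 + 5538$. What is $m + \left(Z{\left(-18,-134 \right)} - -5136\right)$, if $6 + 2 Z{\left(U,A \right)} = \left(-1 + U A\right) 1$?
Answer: $\frac{34041}{2} \approx 17021.0$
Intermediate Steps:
$m = 10682$
$Z{\left(U,A \right)} = - \frac{7}{2} + \frac{A U}{2}$ ($Z{\left(U,A \right)} = -3 + \frac{\left(-1 + U A\right) 1}{2} = -3 + \frac{\left(-1 + A U\right) 1}{2} = -3 + \frac{-1 + A U}{2} = -3 + \left(- \frac{1}{2} + \frac{A U}{2}\right) = - \frac{7}{2} + \frac{A U}{2}$)
$m + \left(Z{\left(-18,-134 \right)} - -5136\right) = 10682 - \left(- \frac{10265}{2} - 1206\right) = 10682 + \left(\left(- \frac{7}{2} + 1206\right) + 5136\right) = 10682 + \left(\frac{2405}{2} + 5136\right) = 10682 + \frac{12677}{2} = \frac{34041}{2}$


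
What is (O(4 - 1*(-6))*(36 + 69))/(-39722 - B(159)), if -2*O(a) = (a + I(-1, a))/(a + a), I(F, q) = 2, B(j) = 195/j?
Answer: 1113/1403554 ≈ 0.00079299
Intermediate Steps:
O(a) = -(2 + a)/(4*a) (O(a) = -(a + 2)/(2*(a + a)) = -(2 + a)/(2*(2*a)) = -(2 + a)*1/(2*a)/2 = -(2 + a)/(4*a))
(O(4 - 1*(-6))*(36 + 69))/(-39722 - B(159)) = (((-2 - (4 - 1*(-6)))/(4*(4 - 1*(-6))))*(36 + 69))/(-39722 - 195/159) = (((-2 - (4 + 6))/(4*(4 + 6)))*105)/(-39722 - 195/159) = (((¼)*(-2 - 1*10)/10)*105)/(-39722 - 1*65/53) = (((¼)*(⅒)*(-2 - 10))*105)/(-39722 - 65/53) = (((¼)*(⅒)*(-12))*105)/(-2105331/53) = -3/10*105*(-53/2105331) = -63/2*(-53/2105331) = 1113/1403554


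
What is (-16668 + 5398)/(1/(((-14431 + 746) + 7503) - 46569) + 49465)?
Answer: -297251885/1304664107 ≈ -0.22784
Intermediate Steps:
(-16668 + 5398)/(1/(((-14431 + 746) + 7503) - 46569) + 49465) = -11270/(1/((-13685 + 7503) - 46569) + 49465) = -11270/(1/(-6182 - 46569) + 49465) = -11270/(1/(-52751) + 49465) = -11270/(-1/52751 + 49465) = -11270/2609328214/52751 = -11270*52751/2609328214 = -297251885/1304664107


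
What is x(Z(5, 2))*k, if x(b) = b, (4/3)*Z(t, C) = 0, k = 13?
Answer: 0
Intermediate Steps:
Z(t, C) = 0 (Z(t, C) = (3/4)*0 = 0)
x(Z(5, 2))*k = 0*13 = 0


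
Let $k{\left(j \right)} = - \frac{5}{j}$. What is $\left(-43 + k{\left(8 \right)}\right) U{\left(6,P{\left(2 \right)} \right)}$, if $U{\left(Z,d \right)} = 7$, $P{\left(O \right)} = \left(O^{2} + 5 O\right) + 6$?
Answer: $- \frac{2443}{8} \approx -305.38$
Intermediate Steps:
$P{\left(O \right)} = 6 + O^{2} + 5 O$
$\left(-43 + k{\left(8 \right)}\right) U{\left(6,P{\left(2 \right)} \right)} = \left(-43 - \frac{5}{8}\right) 7 = \left(- \frac{349}{8}\right) 7 = - \frac{2443}{8}$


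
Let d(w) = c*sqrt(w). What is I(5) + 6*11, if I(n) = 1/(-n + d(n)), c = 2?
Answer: 65 - 2*sqrt(5)/5 ≈ 64.106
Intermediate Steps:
d(w) = 2*sqrt(w)
I(n) = 1/(-n + 2*sqrt(n))
I(5) + 6*11 = 1/(-1*5 + 2*sqrt(5)) + 6*11 = 1/(-5 + 2*sqrt(5)) + 66 = 66 + 1/(-5 + 2*sqrt(5))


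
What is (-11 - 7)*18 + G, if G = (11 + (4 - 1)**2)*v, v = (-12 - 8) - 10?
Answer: -924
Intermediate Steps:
v = -30 (v = -20 - 10 = -30)
G = -600 (G = (11 + (4 - 1)**2)*(-30) = (11 + 3**2)*(-30) = (11 + 9)*(-30) = 20*(-30) = -600)
(-11 - 7)*18 + G = (-11 - 7)*18 - 600 = -18*18 - 600 = -324 - 600 = -924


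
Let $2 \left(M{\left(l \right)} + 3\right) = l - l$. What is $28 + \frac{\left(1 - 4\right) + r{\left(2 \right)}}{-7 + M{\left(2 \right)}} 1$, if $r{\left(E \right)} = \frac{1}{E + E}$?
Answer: $\frac{1131}{40} \approx 28.275$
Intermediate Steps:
$r{\left(E \right)} = \frac{1}{2 E}$
$M{\left(l \right)} = -3$ ($M{\left(l \right)} = -3 + \frac{l - l}{2} = -3 + \frac{1}{2} \cdot 0 = -3 + 0 = -3$)
$28 + \frac{\left(1 - 4\right) + r{\left(2 \right)}}{-7 + M{\left(2 \right)}} 1 = 28 + \frac{\left(1 - 4\right) + \frac{1}{2 \cdot 2}}{-7 - 3} \cdot 1 = 28 + \frac{\left(1 - 4\right) + \frac{1}{2} \cdot \frac{1}{2}}{-10} \cdot 1 = 28 + \left(-3 + \frac{1}{4}\right) \left(- \frac{1}{10}\right) 1 = 28 + \left(- \frac{11}{4}\right) \left(- \frac{1}{10}\right) 1 = 28 + \frac{11}{40} \cdot 1 = 28 + \frac{11}{40} = \frac{1131}{40}$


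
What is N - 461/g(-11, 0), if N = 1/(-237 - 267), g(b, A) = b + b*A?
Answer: 232333/5544 ≈ 41.907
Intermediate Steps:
g(b, A) = b + A*b
N = -1/504 (N = 1/(-504) = -1/504 ≈ -0.0019841)
N - 461/g(-11, 0) = -1/504 - 461*(-1/(11*(1 + 0))) = -1/504 - 461/((-11*1)) = -1/504 - 461/(-11) = -1/504 - 461*(-1/11) = -1/504 + 461/11 = 232333/5544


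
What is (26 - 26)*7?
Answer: 0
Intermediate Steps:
(26 - 26)*7 = 0*7 = 0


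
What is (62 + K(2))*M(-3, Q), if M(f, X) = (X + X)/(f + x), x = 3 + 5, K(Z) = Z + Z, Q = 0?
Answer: 0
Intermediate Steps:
K(Z) = 2*Z
x = 8
M(f, X) = 2*X/(8 + f) (M(f, X) = (X + X)/(f + 8) = (2*X)/(8 + f) = 2*X/(8 + f))
(62 + K(2))*M(-3, Q) = (62 + 2*2)*(2*0/(8 - 3)) = (62 + 4)*(2*0/5) = 66*(2*0*(⅕)) = 66*0 = 0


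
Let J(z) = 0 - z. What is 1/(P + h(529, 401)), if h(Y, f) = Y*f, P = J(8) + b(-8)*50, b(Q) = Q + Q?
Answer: 1/211321 ≈ 4.7321e-6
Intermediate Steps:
b(Q) = 2*Q
J(z) = -z
P = -808 (P = -1*8 + (2*(-8))*50 = -8 - 16*50 = -8 - 800 = -808)
1/(P + h(529, 401)) = 1/(-808 + 529*401) = 1/(-808 + 212129) = 1/211321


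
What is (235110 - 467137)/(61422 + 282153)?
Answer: -232027/343575 ≈ -0.67533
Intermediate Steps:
(235110 - 467137)/(61422 + 282153) = -232027/343575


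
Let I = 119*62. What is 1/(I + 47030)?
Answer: 1/54408 ≈ 1.8380e-5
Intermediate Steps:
I = 7378
1/(I + 47030) = 1/(7378 + 47030) = 1/54408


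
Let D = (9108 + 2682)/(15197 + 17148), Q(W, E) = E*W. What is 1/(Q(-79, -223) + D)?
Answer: 6469/113966731 ≈ 5.6762e-5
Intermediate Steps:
D = 2358/6469 (D = 11790/32345 = 11790*(1/32345) = 2358/6469 ≈ 0.36451)
1/(Q(-79, -223) + D) = 1/(-223*(-79) + 2358/6469) = 1/(17617 + 2358/6469) = 1/(113966731/6469) = 6469/113966731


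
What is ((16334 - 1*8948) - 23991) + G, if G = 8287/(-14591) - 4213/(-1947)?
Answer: -42880067681/2582607 ≈ -16603.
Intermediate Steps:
G = 4121554/2582607 (G = 8287*(-1/14591) - 4213*(-1/1947) = -8287/14591 + 383/177 = 4121554/2582607 ≈ 1.5959)
((16334 - 1*8948) - 23991) + G = ((16334 - 1*8948) - 23991) + 4121554/2582607 = ((16334 - 8948) - 23991) + 4121554/2582607 = (7386 - 23991) + 4121554/2582607 = -16605 + 4121554/2582607 = -42880067681/2582607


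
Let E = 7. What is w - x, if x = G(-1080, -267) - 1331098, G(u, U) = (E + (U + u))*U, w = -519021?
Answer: 454297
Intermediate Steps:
G(u, U) = U*(7 + U + u) (G(u, U) = (7 + (U + u))*U = (7 + U + u)*U = U*(7 + U + u))
x = -973318 (x = -267*(7 - 267 - 1080) - 1331098 = -267*(-1340) - 1331098 = 357780 - 1331098 = -973318)
w - x = -519021 - 1*(-973318) = -519021 + 973318 = 454297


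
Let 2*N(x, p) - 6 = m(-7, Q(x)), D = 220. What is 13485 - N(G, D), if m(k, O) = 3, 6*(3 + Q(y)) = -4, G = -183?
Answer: 26961/2 ≈ 13481.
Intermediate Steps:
Q(y) = -11/3 (Q(y) = -3 + (⅙)*(-4) = -3 - ⅔ = -11/3)
N(x, p) = 9/2 (N(x, p) = 3 + (½)*3 = 3 + 3/2 = 9/2)
13485 - N(G, D) = 13485 - 1*9/2 = 13485 - 9/2 = 26961/2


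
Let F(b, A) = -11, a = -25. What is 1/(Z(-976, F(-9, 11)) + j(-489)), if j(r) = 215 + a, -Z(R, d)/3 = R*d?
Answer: -1/32018 ≈ -3.1232e-5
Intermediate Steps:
Z(R, d) = -3*R*d
j(r) = 190 (j(r) = 215 - 25 = 190)
1/(Z(-976, F(-9, 11)) + j(-489)) = 1/(-3*(-976)*(-11) + 190) = 1/(-32208 + 190) = 1/(-32018) = -1/32018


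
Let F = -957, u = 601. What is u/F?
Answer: -601/957 ≈ -0.62800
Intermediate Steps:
u/F = 601/(-957) = 601*(-1/957) = -601/957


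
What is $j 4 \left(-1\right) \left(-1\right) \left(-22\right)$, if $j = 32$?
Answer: $-2816$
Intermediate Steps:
$j 4 \left(-1\right) \left(-1\right) \left(-22\right) = 32 \cdot 4 \left(-1\right) \left(-1\right) \left(-22\right) = 32 \left(\left(-4\right) \left(-1\right)\right) \left(-22\right) = 32 \cdot 4 \left(-22\right) = 128 \left(-22\right) = -2816$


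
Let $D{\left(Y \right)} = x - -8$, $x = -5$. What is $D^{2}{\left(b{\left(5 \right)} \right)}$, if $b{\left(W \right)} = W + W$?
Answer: $9$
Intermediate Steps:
$b{\left(W \right)} = 2 W$
$D{\left(Y \right)} = 3$ ($D{\left(Y \right)} = -5 - -8 = -5 + 8 = 3$)
$D^{2}{\left(b{\left(5 \right)} \right)} = 3^{2} = 9$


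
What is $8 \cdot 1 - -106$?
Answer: $114$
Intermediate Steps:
$8 \cdot 1 - -106 = 8 + 106 = 114$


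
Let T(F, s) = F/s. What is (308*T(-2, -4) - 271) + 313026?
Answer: 312909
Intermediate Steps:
(308*T(-2, -4) - 271) + 313026 = (308*(-2/(-4)) - 271) + 313026 = (308*(-2*(-¼)) - 271) + 313026 = (308*(½) - 271) + 313026 = (154 - 271) + 313026 = -117 + 313026 = 312909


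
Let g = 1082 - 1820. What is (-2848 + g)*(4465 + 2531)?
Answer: -25087656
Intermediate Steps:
g = -738
(-2848 + g)*(4465 + 2531) = (-2848 - 738)*(4465 + 2531) = -3586*6996 = -25087656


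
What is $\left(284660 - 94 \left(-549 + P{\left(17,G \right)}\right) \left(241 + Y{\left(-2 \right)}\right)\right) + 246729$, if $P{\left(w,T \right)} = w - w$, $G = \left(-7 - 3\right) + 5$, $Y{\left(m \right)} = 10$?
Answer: $13484495$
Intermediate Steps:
$G = -5$ ($G = -10 + 5 = -5$)
$P{\left(w,T \right)} = 0$
$\left(284660 - 94 \left(-549 + P{\left(17,G \right)}\right) \left(241 + Y{\left(-2 \right)}\right)\right) + 246729 = \left(284660 - 94 \left(-549 + 0\right) \left(241 + 10\right)\right) + 246729 = \left(284660 - 94 \left(\left(-549\right) 251\right)\right) + 246729 = \left(284660 - -12953106\right) + 246729 = \left(284660 + 12953106\right) + 246729 = 13237766 + 246729 = 13484495$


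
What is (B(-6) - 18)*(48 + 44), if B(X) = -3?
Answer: -1932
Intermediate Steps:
(B(-6) - 18)*(48 + 44) = (-3 - 18)*(48 + 44) = -21*92 = -1932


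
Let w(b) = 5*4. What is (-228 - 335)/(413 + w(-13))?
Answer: -563/433 ≈ -1.3002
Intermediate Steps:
w(b) = 20
(-228 - 335)/(413 + w(-13)) = (-228 - 335)/(413 + 20) = -563/433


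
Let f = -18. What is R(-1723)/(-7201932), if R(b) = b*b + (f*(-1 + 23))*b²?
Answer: 1172647955/7201932 ≈ 162.82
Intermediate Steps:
R(b) = -395*b² (R(b) = b*b + (-18*(-1 + 23))*b² = b² + (-18*22)*b² = b² - 396*b² = -395*b²)
R(-1723)/(-7201932) = -395*(-1723)²/(-7201932) = -395*2968729*(-1/7201932) = -1172647955*(-1/7201932) = 1172647955/7201932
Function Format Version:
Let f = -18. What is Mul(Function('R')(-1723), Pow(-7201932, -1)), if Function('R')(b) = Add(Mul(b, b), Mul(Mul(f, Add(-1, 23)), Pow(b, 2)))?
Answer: Rational(1172647955, 7201932) ≈ 162.82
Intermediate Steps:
Function('R')(b) = Mul(-395, Pow(b, 2)) (Function('R')(b) = Add(Mul(b, b), Mul(Mul(-18, Add(-1, 23)), Pow(b, 2))) = Add(Pow(b, 2), Mul(Mul(-18, 22), Pow(b, 2))) = Add(Pow(b, 2), Mul(-396, Pow(b, 2))) = Mul(-395, Pow(b, 2)))
Mul(Function('R')(-1723), Pow(-7201932, -1)) = Mul(Mul(-395, Pow(-1723, 2)), Pow(-7201932, -1)) = Mul(Mul(-395, 2968729), Rational(-1, 7201932)) = Mul(-1172647955, Rational(-1, 7201932)) = Rational(1172647955, 7201932)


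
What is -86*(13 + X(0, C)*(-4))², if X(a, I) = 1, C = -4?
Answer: -6966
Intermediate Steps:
-86*(13 + X(0, C)*(-4))² = -86*(13 + 1*(-4))² = -86*(13 - 4)² = -86*9² = -86*81 = -6966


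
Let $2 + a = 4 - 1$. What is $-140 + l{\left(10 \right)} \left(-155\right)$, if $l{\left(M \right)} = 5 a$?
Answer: $-915$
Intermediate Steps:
$a = 1$ ($a = -2 + \left(4 - 1\right) = -2 + 3 = 1$)
$l{\left(M \right)} = 5$ ($l{\left(M \right)} = 5 \cdot 1 = 5$)
$-140 + l{\left(10 \right)} \left(-155\right) = -140 + 5 \left(-155\right) = -140 - 775 = -915$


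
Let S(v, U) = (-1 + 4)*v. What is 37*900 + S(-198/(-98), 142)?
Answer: 1631997/49 ≈ 33306.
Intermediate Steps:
S(v, U) = 3*v
37*900 + S(-198/(-98), 142) = 37*900 + 3*(-198/(-98)) = 33300 + 3*(-198*(-1/98)) = 33300 + 3*(99/49) = 33300 + 297/49 = 1631997/49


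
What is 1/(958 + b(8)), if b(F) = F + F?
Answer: 1/974 ≈ 0.0010267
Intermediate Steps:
b(F) = 2*F
1/(958 + b(8)) = 1/(958 + 2*8) = 1/(958 + 16) = 1/974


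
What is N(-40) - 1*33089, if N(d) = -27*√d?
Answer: -33089 - 54*I*√10 ≈ -33089.0 - 170.76*I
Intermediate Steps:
N(-40) - 1*33089 = -54*I*√10 - 1*33089 = -54*I*√10 - 33089 = -33089 - 54*I*√10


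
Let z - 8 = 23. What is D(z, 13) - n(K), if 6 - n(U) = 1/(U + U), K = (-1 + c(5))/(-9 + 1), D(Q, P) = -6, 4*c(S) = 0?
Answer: -8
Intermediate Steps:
z = 31 (z = 8 + 23 = 31)
c(S) = 0 (c(S) = (1/4)*0 = 0)
K = 1/8 (K = (-1 + 0)/(-9 + 1) = -1/(-8) = -1*(-1/8) = 1/8 ≈ 0.12500)
n(U) = 6 - 1/(2*U) (n(U) = 6 - 1/(U + U) = 6 - 1/(2*U))
D(z, 13) - n(K) = -6 - (6 - 1/(2*1/8)) = -6 - (6 - 1/2*8) = -6 - (6 - 4) = -6 - 1*2 = -6 - 2 = -8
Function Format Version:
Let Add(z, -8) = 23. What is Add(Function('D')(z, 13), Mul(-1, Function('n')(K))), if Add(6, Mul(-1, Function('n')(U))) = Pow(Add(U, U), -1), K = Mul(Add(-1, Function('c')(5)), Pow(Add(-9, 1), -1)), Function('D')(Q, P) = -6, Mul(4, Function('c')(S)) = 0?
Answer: -8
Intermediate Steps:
z = 31 (z = Add(8, 23) = 31)
Function('c')(S) = 0 (Function('c')(S) = Mul(Rational(1, 4), 0) = 0)
K = Rational(1, 8) (K = Mul(Add(-1, 0), Pow(Add(-9, 1), -1)) = Mul(-1, Pow(-8, -1)) = Mul(-1, Rational(-1, 8)) = Rational(1, 8) ≈ 0.12500)
Function('n')(U) = Add(6, Mul(Rational(-1, 2), Pow(U, -1))) (Function('n')(U) = Add(6, Mul(-1, Pow(Add(U, U), -1))) = Add(6, Mul(-1, Pow(Mul(2, U), -1))) = Add(6, Mul(-1, Mul(Rational(1, 2), Pow(U, -1)))) = Add(6, Mul(Rational(-1, 2), Pow(U, -1))))
Add(Function('D')(z, 13), Mul(-1, Function('n')(K))) = Add(-6, Mul(-1, Add(6, Mul(Rational(-1, 2), Pow(Rational(1, 8), -1))))) = Add(-6, Mul(-1, Add(6, Mul(Rational(-1, 2), 8)))) = Add(-6, Mul(-1, Add(6, -4))) = Add(-6, Mul(-1, 2)) = Add(-6, -2) = -8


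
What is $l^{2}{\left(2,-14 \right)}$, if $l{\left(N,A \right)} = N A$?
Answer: $784$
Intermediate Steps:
$l{\left(N,A \right)} = A N$
$l^{2}{\left(2,-14 \right)} = \left(\left(-14\right) 2\right)^{2} = \left(-28\right)^{2} = 784$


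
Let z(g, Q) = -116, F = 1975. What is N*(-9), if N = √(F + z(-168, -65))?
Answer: -117*√11 ≈ -388.04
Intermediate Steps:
N = 13*√11 (N = √(1975 - 116) = √1859 = 13*√11 ≈ 43.116)
N*(-9) = (13*√11)*(-9) = -117*√11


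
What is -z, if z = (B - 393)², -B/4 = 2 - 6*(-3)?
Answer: -223729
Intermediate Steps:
B = -80 (B = -4*(2 - 6*(-3)) = -4*(2 + 18) = -4*20 = -80)
z = 223729 (z = (-80 - 393)² = (-473)² = 223729)
-z = -1*223729 = -223729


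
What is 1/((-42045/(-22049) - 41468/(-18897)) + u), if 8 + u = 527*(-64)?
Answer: -416659953/14054731322111 ≈ -2.9646e-5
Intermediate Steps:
u = -33736 (u = -8 + 527*(-64) = -8 - 33728 = -33736)
1/((-42045/(-22049) - 41468/(-18897)) + u) = 1/((-42045/(-22049) - 41468/(-18897)) - 33736) = 1/((-42045*(-1/22049) - 41468*(-1/18897)) - 33736) = 1/((42045/22049 + 41468/18897) - 33736) = 1/(1708852297/416659953 - 33736) = 1/(-14054731322111/416659953) = -416659953/14054731322111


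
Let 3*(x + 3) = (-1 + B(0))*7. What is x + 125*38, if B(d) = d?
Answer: 14234/3 ≈ 4744.7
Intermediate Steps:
x = -16/3 (x = -3 + ((-1 + 0)*7)/3 = -3 + (-1*7)/3 = -3 + (⅓)*(-7) = -3 - 7/3 = -16/3 ≈ -5.3333)
x + 125*38 = -16/3 + 125*38 = -16/3 + 4750 = 14234/3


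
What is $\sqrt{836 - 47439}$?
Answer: $i \sqrt{46603} \approx 215.88 i$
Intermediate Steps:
$\sqrt{836 - 47439} = \sqrt{-46603} = i \sqrt{46603}$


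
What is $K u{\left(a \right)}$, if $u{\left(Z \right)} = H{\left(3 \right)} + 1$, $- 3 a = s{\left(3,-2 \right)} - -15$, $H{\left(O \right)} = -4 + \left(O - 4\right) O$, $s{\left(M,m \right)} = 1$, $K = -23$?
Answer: $138$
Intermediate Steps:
$H{\left(O \right)} = -4 + O \left(-4 + O\right)$ ($H{\left(O \right)} = -4 + \left(-4 + O\right) O = -4 + O \left(-4 + O\right)$)
$a = - \frac{16}{3}$ ($a = - \frac{1 - -15}{3} = - \frac{1 + 15}{3} = \left(- \frac{1}{3}\right) 16 = - \frac{16}{3} \approx -5.3333$)
$u{\left(Z \right)} = -6$ ($u{\left(Z \right)} = \left(-4 + 3^{2} - 12\right) + 1 = \left(-4 + 9 - 12\right) + 1 = -7 + 1 = -6$)
$K u{\left(a \right)} = \left(-23\right) \left(-6\right) = 138$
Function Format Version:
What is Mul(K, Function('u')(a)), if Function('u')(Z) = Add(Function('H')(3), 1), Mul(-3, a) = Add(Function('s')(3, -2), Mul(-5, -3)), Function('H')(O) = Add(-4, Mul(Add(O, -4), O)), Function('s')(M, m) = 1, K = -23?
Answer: 138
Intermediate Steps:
Function('H')(O) = Add(-4, Mul(O, Add(-4, O))) (Function('H')(O) = Add(-4, Mul(Add(-4, O), O)) = Add(-4, Mul(O, Add(-4, O))))
a = Rational(-16, 3) (a = Mul(Rational(-1, 3), Add(1, Mul(-5, -3))) = Mul(Rational(-1, 3), Add(1, 15)) = Mul(Rational(-1, 3), 16) = Rational(-16, 3) ≈ -5.3333)
Function('u')(Z) = -6 (Function('u')(Z) = Add(Add(-4, Pow(3, 2), Mul(-4, 3)), 1) = Add(Add(-4, 9, -12), 1) = Add(-7, 1) = -6)
Mul(K, Function('u')(a)) = Mul(-23, -6) = 138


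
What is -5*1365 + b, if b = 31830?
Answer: 25005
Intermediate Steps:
-5*1365 + b = -5*1365 + 31830 = -6825 + 31830 = 25005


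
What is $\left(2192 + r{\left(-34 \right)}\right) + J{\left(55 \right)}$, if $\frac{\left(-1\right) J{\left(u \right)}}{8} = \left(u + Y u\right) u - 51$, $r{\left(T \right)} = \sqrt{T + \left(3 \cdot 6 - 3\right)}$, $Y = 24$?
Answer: $-602400 + i \sqrt{19} \approx -6.024 \cdot 10^{5} + 4.3589 i$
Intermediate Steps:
$r{\left(T \right)} = \sqrt{15 + T}$ ($r{\left(T \right)} = \sqrt{T + \left(18 - 3\right)} = \sqrt{T + 15} = \sqrt{15 + T}$)
$J{\left(u \right)} = 408 - 200 u^{2}$ ($J{\left(u \right)} = - 8 \left(\left(u + 24 u\right) u - 51\right) = - 8 \left(25 u u - 51\right) = - 8 \left(25 u^{2} - 51\right) = - 8 \left(-51 + 25 u^{2}\right) = 408 - 200 u^{2}$)
$\left(2192 + r{\left(-34 \right)}\right) + J{\left(55 \right)} = \left(2192 + \sqrt{15 - 34}\right) + \left(408 - 200 \cdot 55^{2}\right) = \left(2192 + \sqrt{-19}\right) + \left(408 - 605000\right) = \left(2192 + i \sqrt{19}\right) + \left(408 - 605000\right) = \left(2192 + i \sqrt{19}\right) - 604592 = -602400 + i \sqrt{19}$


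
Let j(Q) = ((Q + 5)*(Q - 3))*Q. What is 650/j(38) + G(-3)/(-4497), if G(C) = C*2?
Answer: 108873/8572781 ≈ 0.012700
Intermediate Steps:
j(Q) = Q*(-3 + Q)*(5 + Q) (j(Q) = ((5 + Q)*(-3 + Q))*Q = ((-3 + Q)*(5 + Q))*Q = Q*(-3 + Q)*(5 + Q))
G(C) = 2*C
650/j(38) + G(-3)/(-4497) = 650/((38*(-15 + 38**2 + 2*38))) + (2*(-3))/(-4497) = 650/((38*(-15 + 1444 + 76))) - 6*(-1/4497) = 650/((38*1505)) + 2/1499 = 650/57190 + 2/1499 = 650*(1/57190) + 2/1499 = 65/5719 + 2/1499 = 108873/8572781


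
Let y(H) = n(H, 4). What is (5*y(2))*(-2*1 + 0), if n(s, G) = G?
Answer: -40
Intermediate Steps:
y(H) = 4
(5*y(2))*(-2*1 + 0) = (5*4)*(-2*1 + 0) = 20*(-2 + 0) = 20*(-2) = -40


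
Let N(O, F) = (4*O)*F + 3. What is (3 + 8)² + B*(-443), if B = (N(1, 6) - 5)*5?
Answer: -48609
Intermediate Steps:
N(O, F) = 3 + 4*F*O (N(O, F) = 4*F*O + 3 = 3 + 4*F*O)
B = 110 (B = ((3 + 4*6*1) - 5)*5 = ((3 + 24) - 5)*5 = (27 - 5)*5 = 22*5 = 110)
(3 + 8)² + B*(-443) = (3 + 8)² + 110*(-443) = 11² - 48730 = 121 - 48730 = -48609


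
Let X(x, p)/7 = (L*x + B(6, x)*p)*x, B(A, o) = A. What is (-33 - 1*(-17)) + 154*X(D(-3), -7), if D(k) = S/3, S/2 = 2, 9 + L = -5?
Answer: -784928/9 ≈ -87214.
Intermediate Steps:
L = -14 (L = -9 - 5 = -14)
S = 4 (S = 2*2 = 4)
D(k) = 4/3
X(x, p) = 7*x*(-14*x + 6*p) (X(x, p) = 7*((-14*x + 6*p)*x) = 7*(x*(-14*x + 6*p)) = 7*x*(-14*x + 6*p))
(-33 - 1*(-17)) + 154*X(D(-3), -7) = (-33 - 1*(-17)) + 154*(14*(4/3)*(-7*4/3 + 3*(-7))) = (-33 + 17) + 154*(14*(4/3)*(-28/3 - 21)) = -16 + 154*(14*(4/3)*(-91/3)) = -16 + 154*(-5096/9) = -16 - 784784/9 = -784928/9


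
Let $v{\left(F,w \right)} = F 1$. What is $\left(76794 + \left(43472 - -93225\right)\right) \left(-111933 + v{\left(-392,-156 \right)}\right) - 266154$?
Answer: $-23980642729$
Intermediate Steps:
$v{\left(F,w \right)} = F$
$\left(76794 + \left(43472 - -93225\right)\right) \left(-111933 + v{\left(-392,-156 \right)}\right) - 266154 = \left(76794 + \left(43472 - -93225\right)\right) \left(-111933 - 392\right) - 266154 = \left(76794 + \left(43472 + 93225\right)\right) \left(-112325\right) - 266154 = \left(76794 + 136697\right) \left(-112325\right) - 266154 = 213491 \left(-112325\right) - 266154 = -23980376575 - 266154 = -23980642729$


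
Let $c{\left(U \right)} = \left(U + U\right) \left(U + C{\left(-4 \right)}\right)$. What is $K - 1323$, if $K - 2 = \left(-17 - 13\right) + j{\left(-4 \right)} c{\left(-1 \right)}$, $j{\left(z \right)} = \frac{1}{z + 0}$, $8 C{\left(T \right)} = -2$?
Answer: $- \frac{10813}{8} \approx -1351.6$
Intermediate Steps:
$C{\left(T \right)} = - \frac{1}{4}$ ($C{\left(T \right)} = \frac{1}{8} \left(-2\right) = - \frac{1}{4}$)
$j{\left(z \right)} = \frac{1}{z}$
$c{\left(U \right)} = 2 U \left(- \frac{1}{4} + U\right)$ ($c{\left(U \right)} = \left(U + U\right) \left(U - \frac{1}{4}\right) = 2 U \left(- \frac{1}{4} + U\right)$)
$K = - \frac{229}{8}$ ($K = 2 + \left(\left(-17 - 13\right) + \frac{\frac{1}{2} \left(-1\right) \left(-1 + 4 \left(-1\right)\right)}{-4}\right) = 2 - \left(30 + \frac{\frac{1}{2} \left(-1\right) \left(-1 - 4\right)}{4}\right) = 2 - \left(30 + \frac{\frac{1}{2} \left(-1\right) \left(-5\right)}{4}\right) = 2 - \frac{245}{8} = - \frac{229}{8} \approx -28.625$)
$K - 1323 = - \frac{229}{8} - 1323 = - \frac{10813}{8}$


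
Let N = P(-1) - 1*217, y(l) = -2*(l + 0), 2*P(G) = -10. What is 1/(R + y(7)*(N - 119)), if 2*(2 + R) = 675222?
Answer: 1/342383 ≈ 2.9207e-6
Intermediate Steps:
R = 337609 (R = -2 + (½)*675222 = -2 + 337611 = 337609)
P(G) = -5 (P(G) = (½)*(-10) = -5)
y(l) = -2*l
N = -222 (N = -5 - 1*217 = -5 - 217 = -222)
1/(R + y(7)*(N - 119)) = 1/(337609 + (-2*7)*(-222 - 119)) = 1/(337609 - 14*(-341)) = 1/(337609 + 4774) = 1/342383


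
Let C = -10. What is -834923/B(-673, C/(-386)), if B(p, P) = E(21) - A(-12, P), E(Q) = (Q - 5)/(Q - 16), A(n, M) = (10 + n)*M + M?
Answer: -805700695/3113 ≈ -2.5882e+5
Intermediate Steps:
A(n, M) = M + M*(10 + n) (A(n, M) = M*(10 + n) + M = M + M*(10 + n))
E(Q) = (-5 + Q)/(-16 + Q)
B(p, P) = 16/5 + P (B(p, P) = (-5 + 21)/(-16 + 21) - P*(11 - 12) = 16/5 - P*(-1) = (⅕)*16 - (-1)*P = 16/5 + P)
-834923/B(-673, C/(-386)) = -834923/(16/5 - 10/(-386)) = -834923/(16/5 - 10*(-1/386)) = -834923/(16/5 + 5/193) = -834923/3113/965 = -834923*965/3113 = -805700695/3113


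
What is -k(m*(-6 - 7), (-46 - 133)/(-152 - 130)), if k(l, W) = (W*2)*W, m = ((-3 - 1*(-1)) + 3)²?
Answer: -32041/39762 ≈ -0.80582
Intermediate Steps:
m = 1 (m = ((-3 + 1) + 3)² = (-2 + 3)² = 1² = 1)
k(l, W) = 2*W² (k(l, W) = (2*W)*W = 2*W²)
-k(m*(-6 - 7), (-46 - 133)/(-152 - 130)) = -2*((-46 - 133)/(-152 - 130))² = -2*(-179/(-282))² = -2*(-179*(-1/282))² = -2*(179/282)² = -2*32041/79524 = -1*32041/39762 = -32041/39762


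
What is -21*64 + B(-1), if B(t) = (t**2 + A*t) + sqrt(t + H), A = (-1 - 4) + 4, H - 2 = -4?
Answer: -1342 + I*sqrt(3) ≈ -1342.0 + 1.732*I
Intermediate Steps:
H = -2 (H = 2 - 4 = -2)
A = -1 (A = -5 + 4 = -1)
B(t) = t**2 + sqrt(-2 + t) - t (B(t) = (t**2 - t) + sqrt(t - 2) = (t**2 - t) + sqrt(-2 + t) = t**2 + sqrt(-2 + t) - t)
-21*64 + B(-1) = -21*64 + ((-1)**2 + sqrt(-2 - 1) - 1*(-1)) = -1344 + (1 + sqrt(-3) + 1) = -1344 + (1 + I*sqrt(3) + 1) = -1344 + (2 + I*sqrt(3)) = -1342 + I*sqrt(3)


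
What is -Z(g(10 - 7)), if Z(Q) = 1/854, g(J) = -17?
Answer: -1/854 ≈ -0.0011710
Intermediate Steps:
Z(Q) = 1/854
-Z(g(10 - 7)) = -1*1/854 = -1/854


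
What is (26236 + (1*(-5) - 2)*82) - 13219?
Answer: 12443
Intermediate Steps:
(26236 + (1*(-5) - 2)*82) - 13219 = (26236 + (-5 - 2)*82) - 13219 = (26236 - 7*82) - 13219 = (26236 - 574) - 13219 = 25662 - 13219 = 12443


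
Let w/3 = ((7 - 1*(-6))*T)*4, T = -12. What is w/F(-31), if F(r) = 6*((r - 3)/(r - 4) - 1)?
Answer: 10920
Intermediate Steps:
F(r) = -6 + 6*(-3 + r)/(-4 + r) (F(r) = 6*((-3 + r)/(-4 + r) - 1) = 6*(-1 + (-3 + r)/(-4 + r)) = -6 + 6*(-3 + r)/(-4 + r))
w = -1872 (w = 3*(((7 - 1*(-6))*(-12))*4) = 3*(((7 + 6)*(-12))*4) = 3*((13*(-12))*4) = 3*(-156*4) = 3*(-624) = -1872)
w/F(-31) = -1872/(6/(-4 - 31)) = -1872/(6/(-35)) = -1872/(6*(-1/35)) = -1872/(-6/35) = -1872*(-35/6) = 10920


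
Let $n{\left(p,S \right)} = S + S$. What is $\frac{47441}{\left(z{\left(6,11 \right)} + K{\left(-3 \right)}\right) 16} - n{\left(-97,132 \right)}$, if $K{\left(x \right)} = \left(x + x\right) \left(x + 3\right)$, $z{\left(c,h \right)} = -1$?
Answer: $- \frac{51665}{16} \approx -3229.1$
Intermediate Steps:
$n{\left(p,S \right)} = 2 S$
$K{\left(x \right)} = 2 x \left(3 + x\right)$
$\frac{47441}{\left(z{\left(6,11 \right)} + K{\left(-3 \right)}\right) 16} - n{\left(-97,132 \right)} = \frac{47441}{\left(-1 + 2 \left(-3\right) \left(3 - 3\right)\right) 16} - 2 \cdot 132 = \frac{47441}{\left(-1 + 2 \left(-3\right) 0\right) 16} - 264 = \frac{47441}{\left(-1 + 0\right) 16} - 264 = \frac{47441}{\left(-1\right) 16} - 264 = \frac{47441}{-16} - 264 = 47441 \left(- \frac{1}{16}\right) - 264 = - \frac{47441}{16} - 264 = - \frac{51665}{16}$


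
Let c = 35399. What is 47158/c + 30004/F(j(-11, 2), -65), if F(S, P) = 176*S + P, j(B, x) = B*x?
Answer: -876450550/139365863 ≈ -6.2888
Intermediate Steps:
F(S, P) = P + 176*S
47158/c + 30004/F(j(-11, 2), -65) = 47158/35399 + 30004/(-65 + 176*(-11*2)) = 47158*(1/35399) + 30004/(-65 + 176*(-22)) = 47158/35399 + 30004/(-65 - 3872) = 47158/35399 + 30004/(-3937) = 47158/35399 + 30004*(-1/3937) = 47158/35399 - 30004/3937 = -876450550/139365863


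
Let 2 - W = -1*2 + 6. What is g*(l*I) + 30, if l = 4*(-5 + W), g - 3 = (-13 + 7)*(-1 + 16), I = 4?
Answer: 9774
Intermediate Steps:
g = -87 (g = 3 + (-13 + 7)*(-1 + 16) = 3 - 6*15 = 3 - 90 = -87)
W = -2 (W = 2 - (-1*2 + 6) = 2 - (-2 + 6) = 2 - 1*4 = 2 - 4 = -2)
l = -28 (l = 4*(-5 - 2) = 4*(-7) = -28)
g*(l*I) + 30 = -(-2436)*4 + 30 = -87*(-112) + 30 = 9744 + 30 = 9774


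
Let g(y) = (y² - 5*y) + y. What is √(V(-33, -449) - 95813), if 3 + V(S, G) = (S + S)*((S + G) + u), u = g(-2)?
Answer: 2*I*√16199 ≈ 254.55*I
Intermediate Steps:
g(y) = y² - 4*y
u = 12 (u = -2*(-4 - 2) = -2*(-6) = 12)
V(S, G) = -3 + 2*S*(12 + G + S) (V(S, G) = -3 + (S + S)*((S + G) + 12) = -3 + (2*S)*((G + S) + 12) = -3 + (2*S)*(12 + G + S) = -3 + 2*S*(12 + G + S))
√(V(-33, -449) - 95813) = √((-3 + 2*(-33)² + 24*(-33) + 2*(-449)*(-33)) - 95813) = √((-3 + 2*1089 - 792 + 29634) - 95813) = √((-3 + 2178 - 792 + 29634) - 95813) = √(31017 - 95813) = √(-64796) = 2*I*√16199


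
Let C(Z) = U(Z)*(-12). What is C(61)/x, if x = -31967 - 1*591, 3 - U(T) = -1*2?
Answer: 30/16279 ≈ 0.0018429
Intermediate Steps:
U(T) = 5 (U(T) = 3 - (-1)*2 = 3 - 1*(-2) = 3 + 2 = 5)
C(Z) = -60 (C(Z) = 5*(-12) = -60)
x = -32558 (x = -31967 - 591 = -32558)
C(61)/x = -60/(-32558) = -60*(-1/32558) = 30/16279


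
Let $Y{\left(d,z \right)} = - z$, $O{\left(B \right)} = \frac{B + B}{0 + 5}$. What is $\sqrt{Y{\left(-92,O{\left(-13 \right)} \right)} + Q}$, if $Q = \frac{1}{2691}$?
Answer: $\frac{\sqrt{104606645}}{4485} \approx 2.2804$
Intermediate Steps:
$O{\left(B \right)} = \frac{2 B}{5}$
$Q = \frac{1}{2691} \approx 0.00037161$
$\sqrt{Y{\left(-92,O{\left(-13 \right)} \right)} + Q} = \sqrt{- \frac{2 \left(-13\right)}{5} + \frac{1}{2691}} = \sqrt{\left(-1\right) \left(- \frac{26}{5}\right) + \frac{1}{2691}} = \sqrt{\frac{26}{5} + \frac{1}{2691}} = \sqrt{\frac{69971}{13455}} = \frac{\sqrt{104606645}}{4485}$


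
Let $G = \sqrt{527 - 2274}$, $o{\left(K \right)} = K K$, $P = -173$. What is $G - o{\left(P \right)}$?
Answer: $-29929 + i \sqrt{1747} \approx -29929.0 + 41.797 i$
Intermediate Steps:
$o{\left(K \right)} = K^{2}$
$G = i \sqrt{1747}$ ($G = \sqrt{-1747} = i \sqrt{1747} \approx 41.797 i$)
$G - o{\left(P \right)} = i \sqrt{1747} - \left(-173\right)^{2} = i \sqrt{1747} - 29929 = -29929 + i \sqrt{1747}$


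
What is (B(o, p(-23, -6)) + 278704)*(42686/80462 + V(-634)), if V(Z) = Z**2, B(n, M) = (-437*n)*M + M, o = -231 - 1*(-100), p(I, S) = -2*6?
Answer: -6602212719816688/40231 ≈ -1.6411e+11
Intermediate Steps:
p(I, S) = -12
o = -131 (o = -231 + 100 = -131)
B(n, M) = M - 437*M*n (B(n, M) = -437*M*n + M = M - 437*M*n)
(B(o, p(-23, -6)) + 278704)*(42686/80462 + V(-634)) = (-12*(1 - 437*(-131)) + 278704)*(42686/80462 + (-634)**2) = (-12*(1 + 57247) + 278704)*(42686*(1/80462) + 401956) = (-12*57248 + 278704)*(21343/40231 + 401956) = (-686976 + 278704)*(16171113179/40231) = -408272*16171113179/40231 = -6602212719816688/40231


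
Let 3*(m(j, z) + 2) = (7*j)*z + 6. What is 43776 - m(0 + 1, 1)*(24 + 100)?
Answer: 130460/3 ≈ 43487.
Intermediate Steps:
m(j, z) = 7*j*z/3 (m(j, z) = -2 + ((7*j)*z + 6)/3 = -2 + (7*j*z + 6)/3 = -2 + (6 + 7*j*z)/3 = -2 + (2 + 7*j*z/3) = 7*j*z/3)
43776 - m(0 + 1, 1)*(24 + 100) = 43776 - (7/3)*(0 + 1)*1*(24 + 100) = 43776 - (7/3)*1*1*124 = 43776 - 7*124/3 = 43776 - 1*868/3 = 43776 - 868/3 = 130460/3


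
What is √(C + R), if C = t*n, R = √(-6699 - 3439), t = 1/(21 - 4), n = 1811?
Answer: √(30787 + 289*I*√10138)/17 ≈ 11.25 + 4.4751*I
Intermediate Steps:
t = 1/17 ≈ 0.058824
R = I*√10138 (R = √(-10138) = I*√10138 ≈ 100.69*I)
C = 1811/17 (C = (1/17)*1811 = 1811/17 ≈ 106.53)
√(C + R) = √(1811/17 + I*√10138)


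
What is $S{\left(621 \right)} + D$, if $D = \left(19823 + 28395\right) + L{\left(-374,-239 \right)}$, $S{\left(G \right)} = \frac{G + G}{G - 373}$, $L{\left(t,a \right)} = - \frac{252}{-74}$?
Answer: $\frac{221262785}{4588} \approx 48226.0$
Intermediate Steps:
$L{\left(t,a \right)} = \frac{126}{37}$ ($L{\left(t,a \right)} = \left(-252\right) \left(- \frac{1}{74}\right) = \frac{126}{37}$)
$S{\left(G \right)} = \frac{2 G}{-373 + G}$
$D = \frac{1784192}{37}$ ($D = \left(19823 + 28395\right) + \frac{126}{37} = 48218 + \frac{126}{37} = \frac{1784192}{37} \approx 48221.0$)
$S{\left(621 \right)} + D = 2 \cdot 621 \frac{1}{-373 + 621} + \frac{1784192}{37} = 2 \cdot 621 \cdot \frac{1}{248} + \frac{1784192}{37} = \frac{621}{124} + \frac{1784192}{37} = \frac{221262785}{4588}$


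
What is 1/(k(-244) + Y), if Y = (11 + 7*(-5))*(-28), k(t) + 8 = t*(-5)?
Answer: 1/1884 ≈ 0.00053079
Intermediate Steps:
k(t) = -8 - 5*t (k(t) = -8 + t*(-5) = -8 - 5*t)
Y = 672 (Y = (11 - 35)*(-28) = -24*(-28) = 672)
1/(k(-244) + Y) = 1/((-8 - 5*(-244)) + 672) = 1/((-8 + 1220) + 672) = 1/(1212 + 672) = 1/1884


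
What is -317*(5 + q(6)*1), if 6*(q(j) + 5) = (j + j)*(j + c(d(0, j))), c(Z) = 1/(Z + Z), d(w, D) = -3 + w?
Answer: -11095/3 ≈ -3698.3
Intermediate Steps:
c(Z) = 1/(2*Z)
q(j) = -5 + j*(-⅙ + j)/3 (q(j) = -5 + ((j + j)*(j + 1/(2*(-3 + 0))))/6 = -5 + ((2*j)*(j + (½)/(-3)))/6 = -5 + ((2*j)*(j + (½)*(-⅓)))/6 = -5 + ((2*j)*(j - ⅙))/6 = -5 + ((2*j)*(-⅙ + j))/6 = -5 + (2*j*(-⅙ + j))/6 = -5 + j*(-⅙ + j)/3)
-317*(5 + q(6)*1) = -317*(5 + (-5 - 1/18*6 + (⅓)*6²)*1) = -317*(5 + (-5 - ⅓ + (⅓)*36)*1) = -317*(5 + (-5 - ⅓ + 12)*1) = -317*(5 + (20/3)*1) = -317*(5 + 20/3) = -317*35/3 = -11095/3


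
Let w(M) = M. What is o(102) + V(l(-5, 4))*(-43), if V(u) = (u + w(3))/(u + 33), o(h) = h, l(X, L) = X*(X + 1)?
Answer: 4417/53 ≈ 83.340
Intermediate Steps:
l(X, L) = X*(1 + X)
V(u) = (3 + u)/(33 + u) (V(u) = (u + 3)/(u + 33) = (3 + u)/(33 + u))
o(102) + V(l(-5, 4))*(-43) = 102 + ((3 - 5*(1 - 5))/(33 - 5*(1 - 5)))*(-43) = 102 + ((3 - 5*(-4))/(33 - 5*(-4)))*(-43) = 102 + ((3 + 20)/(33 + 20))*(-43) = 102 + (23/53)*(-43) = 102 - 989/53 = 4417/53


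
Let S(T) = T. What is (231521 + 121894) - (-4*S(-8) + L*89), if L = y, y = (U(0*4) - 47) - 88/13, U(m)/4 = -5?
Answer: 4679330/13 ≈ 3.5995e+5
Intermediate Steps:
U(m) = -20 (U(m) = 4*(-5) = -20)
y = -959/13 (y = (-20 - 47) - 88/13 = -67 - 88*1/13 = -67 - 88/13 = -959/13 ≈ -73.769)
L = -959/13 ≈ -73.769
(231521 + 121894) - (-4*S(-8) + L*89) = (231521 + 121894) - (-4*(-8) - 959/13*89) = 353415 - (32 - 85351/13) = 353415 - 1*(-84935/13) = 353415 + 84935/13 = 4679330/13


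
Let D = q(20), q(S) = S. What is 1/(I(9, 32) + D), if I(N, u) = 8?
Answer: 1/28 ≈ 0.035714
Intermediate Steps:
D = 20
1/(I(9, 32) + D) = 1/(8 + 20) = 1/28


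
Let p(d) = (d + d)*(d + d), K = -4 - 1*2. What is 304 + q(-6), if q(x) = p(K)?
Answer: 448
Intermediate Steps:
K = -6 (K = -4 - 2 = -6)
p(d) = 4*d**2 (p(d) = (2*d)*(2*d) = 4*d**2)
q(x) = 144 (q(x) = 4*(-6)**2 = 4*36 = 144)
304 + q(-6) = 304 + 144 = 448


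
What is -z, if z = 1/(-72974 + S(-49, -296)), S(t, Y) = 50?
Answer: 1/72924 ≈ 1.3713e-5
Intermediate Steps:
z = -1/72924 (z = 1/(-72974 + 50) = 1/(-72924) = -1/72924 ≈ -1.3713e-5)
-z = -1*(-1/72924) = 1/72924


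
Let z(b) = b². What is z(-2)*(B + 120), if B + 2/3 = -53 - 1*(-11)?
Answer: 928/3 ≈ 309.33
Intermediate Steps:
B = -128/3 (B = -⅔ + (-53 - 1*(-11)) = -⅔ + (-53 + 11) = -⅔ - 42 = -128/3 ≈ -42.667)
z(-2)*(B + 120) = (-2)²*(-128/3 + 120) = 4*(232/3) = 928/3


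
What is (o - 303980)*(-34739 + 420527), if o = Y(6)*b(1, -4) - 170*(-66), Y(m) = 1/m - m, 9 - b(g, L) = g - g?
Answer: -112963548750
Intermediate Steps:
b(g, L) = 9 (b(g, L) = 9 - (g - g) = 9 - 1*0 = 9 + 0 = 9)
Y(m) = 1/m - m
o = 22335/2 (o = (1/6 - 1*6)*9 - 170*(-66) = (⅙ - 6)*9 + 11220 = -35/6*9 + 11220 = -105/2 + 11220 = 22335/2 ≈ 11168.)
(o - 303980)*(-34739 + 420527) = (22335/2 - 303980)*(-34739 + 420527) = -585625/2*385788 = -112963548750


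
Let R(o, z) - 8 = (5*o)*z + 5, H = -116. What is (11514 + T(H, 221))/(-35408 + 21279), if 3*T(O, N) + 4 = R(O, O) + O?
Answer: -33905/14129 ≈ -2.3997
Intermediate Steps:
R(o, z) = 13 + 5*o*z (R(o, z) = 8 + ((5*o)*z + 5) = 8 + (5*o*z + 5) = 8 + (5 + 5*o*z) = 13 + 5*o*z)
T(O, N) = 3 + O/3 + 5*O**2/3 (T(O, N) = -4/3 + ((13 + 5*O*O) + O)/3 = -4/3 + ((13 + 5*O**2) + O)/3 = -4/3 + (13 + O + 5*O**2)/3 = -4/3 + (13/3 + O/3 + 5*O**2/3) = 3 + O/3 + 5*O**2/3)
(11514 + T(H, 221))/(-35408 + 21279) = (11514 + (3 + (1/3)*(-116) + (5/3)*(-116)**2))/(-35408 + 21279) = (11514 + (3 - 116/3 + (5/3)*13456))/(-14129) = (11514 + (3 - 116/3 + 67280/3))*(-1/14129) = (11514 + 22391)*(-1/14129) = 33905*(-1/14129) = -33905/14129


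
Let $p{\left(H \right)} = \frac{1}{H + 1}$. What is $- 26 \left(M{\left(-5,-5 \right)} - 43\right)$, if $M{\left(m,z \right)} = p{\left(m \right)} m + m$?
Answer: $\frac{2431}{2} \approx 1215.5$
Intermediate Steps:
$p{\left(H \right)} = \frac{1}{1 + H}$
$M{\left(m,z \right)} = m + \frac{m}{1 + m}$ ($M{\left(m,z \right)} = \frac{m}{1 + m} + m = m + \frac{m}{1 + m}$)
$- 26 \left(M{\left(-5,-5 \right)} - 43\right) = - 26 \left(- \frac{5 \left(2 - 5\right)}{1 - 5} - 43\right) = - 26 \left(\left(-5\right) \frac{1}{-4} \left(-3\right) - 43\right) = - 26 \left(\left(-5\right) \left(- \frac{1}{4}\right) \left(-3\right) - 43\right) = - 26 \left(- \frac{15}{4} - 43\right) = \left(-26\right) \left(- \frac{187}{4}\right) = \frac{2431}{2}$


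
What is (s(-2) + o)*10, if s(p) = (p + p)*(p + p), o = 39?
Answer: 550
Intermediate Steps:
s(p) = 4*p² (s(p) = (2*p)*(2*p) = 4*p²)
(s(-2) + o)*10 = (4*(-2)² + 39)*10 = (4*4 + 39)*10 = (16 + 39)*10 = 55*10 = 550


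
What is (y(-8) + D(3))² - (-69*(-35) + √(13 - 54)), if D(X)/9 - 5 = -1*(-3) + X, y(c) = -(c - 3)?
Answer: 9685 - I*√41 ≈ 9685.0 - 6.4031*I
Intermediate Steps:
y(c) = 3 - c (y(c) = -(-3 + c) = 3 - c)
D(X) = 72 + 9*X (D(X) = 45 + 9*(-1*(-3) + X) = 45 + 9*(3 + X) = 45 + (27 + 9*X) = 72 + 9*X)
(y(-8) + D(3))² - (-69*(-35) + √(13 - 54)) = ((3 - 1*(-8)) + (72 + 9*3))² - (-69*(-35) + √(13 - 54)) = ((3 + 8) + (72 + 27))² - (2415 + √(-41)) = (11 + 99)² - (2415 + I*√41) = 110² + (-2415 - I*√41) = 12100 + (-2415 - I*√41) = 9685 - I*√41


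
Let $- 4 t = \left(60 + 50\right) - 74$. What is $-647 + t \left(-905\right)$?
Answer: $7498$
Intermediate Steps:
$t = -9$ ($t = - \frac{\left(60 + 50\right) - 74}{4} = - \frac{110 - 74}{4} = \left(- \frac{1}{4}\right) 36 = -9$)
$-647 + t \left(-905\right) = -647 - -8145 = -647 + 8145 = 7498$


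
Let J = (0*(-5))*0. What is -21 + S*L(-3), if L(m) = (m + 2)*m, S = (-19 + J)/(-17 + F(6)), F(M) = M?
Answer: -174/11 ≈ -15.818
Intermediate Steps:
J = 0 (J = 0*0 = 0)
S = 19/11 (S = (-19 + 0)/(-17 + 6) = -19/(-11) = -19*(-1/11) = 19/11 ≈ 1.7273)
L(m) = m*(2 + m) (L(m) = (2 + m)*m = m*(2 + m))
-21 + S*L(-3) = -21 + 19*(-3*(2 - 3))/11 = -21 + 19*(-3*(-1))/11 = -21 + (19/11)*3 = -21 + 57/11 = -174/11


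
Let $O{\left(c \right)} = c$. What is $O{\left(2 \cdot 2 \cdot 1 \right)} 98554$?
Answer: $394216$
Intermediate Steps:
$O{\left(2 \cdot 2 \cdot 1 \right)} 98554 = 2 \cdot 2 \cdot 1 \cdot 98554 = 4 \cdot 1 \cdot 98554 = 4 \cdot 98554 = 394216$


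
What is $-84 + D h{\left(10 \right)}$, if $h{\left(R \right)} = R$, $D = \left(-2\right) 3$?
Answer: $-144$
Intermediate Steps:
$D = -6$
$-84 + D h{\left(10 \right)} = -84 - 60 = -144$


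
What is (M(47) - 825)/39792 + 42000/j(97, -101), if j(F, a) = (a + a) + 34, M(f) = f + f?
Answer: -9948731/39792 ≈ -250.02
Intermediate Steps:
M(f) = 2*f
j(F, a) = 34 + 2*a (j(F, a) = 2*a + 34 = 34 + 2*a)
(M(47) - 825)/39792 + 42000/j(97, -101) = (2*47 - 825)/39792 + 42000/(34 + 2*(-101)) = (94 - 825)*(1/39792) + 42000/(34 - 202) = -731*1/39792 + 42000/(-168) = -731/39792 + 42000*(-1/168) = -731/39792 - 250 = -9948731/39792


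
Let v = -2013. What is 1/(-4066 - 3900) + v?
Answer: -16035559/7966 ≈ -2013.0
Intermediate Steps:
1/(-4066 - 3900) + v = 1/(-4066 - 3900) - 2013 = 1/(-7966) - 2013 = -1/7966 - 2013 = -16035559/7966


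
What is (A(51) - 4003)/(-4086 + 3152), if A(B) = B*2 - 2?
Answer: 3903/934 ≈ 4.1788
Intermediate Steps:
A(B) = -2 + 2*B (A(B) = 2*B - 2 = -2 + 2*B)
(A(51) - 4003)/(-4086 + 3152) = ((-2 + 2*51) - 4003)/(-4086 + 3152) = ((-2 + 102) - 4003)/(-934) = (100 - 4003)*(-1/934) = -3903*(-1/934) = 3903/934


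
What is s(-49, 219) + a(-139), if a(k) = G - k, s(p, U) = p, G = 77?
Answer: 167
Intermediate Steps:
a(k) = 77 - k
s(-49, 219) + a(-139) = -49 + (77 - 1*(-139)) = -49 + (77 + 139) = -49 + 216 = 167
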